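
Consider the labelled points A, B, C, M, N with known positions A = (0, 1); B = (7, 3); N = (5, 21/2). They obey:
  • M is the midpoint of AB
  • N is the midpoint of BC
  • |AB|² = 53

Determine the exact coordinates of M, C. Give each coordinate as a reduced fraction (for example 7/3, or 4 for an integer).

M = (7/2, 2)
C = (3, 18)

1. M_x = 7/2  [2·M = A+B = (0, 1)+(7, 3)]
2. M_y = 2  [2·M = A+B = (0, 1)+(7, 3)]
   so M = (7/2, 2)
3. C_x = 3  [C = 2·N−B = 2·(5, 21/2)−(7, 3)]
4. C_y = 18  [C = 2·N−B = 2·(5, 21/2)−(7, 3)]
   so C = (3, 18)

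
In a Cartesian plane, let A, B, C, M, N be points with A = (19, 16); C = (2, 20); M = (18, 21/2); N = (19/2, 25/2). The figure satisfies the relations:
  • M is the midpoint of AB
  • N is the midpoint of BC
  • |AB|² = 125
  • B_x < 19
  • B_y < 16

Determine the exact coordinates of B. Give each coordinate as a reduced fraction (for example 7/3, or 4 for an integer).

1. B_x = 17  [B = 2·M−A = 2·(18, 21/2)−(19, 16)]
2. B_y = 5  [B = 2·M−A = 2·(18, 21/2)−(19, 16)]
   so B = (17, 5)

B = (17, 5)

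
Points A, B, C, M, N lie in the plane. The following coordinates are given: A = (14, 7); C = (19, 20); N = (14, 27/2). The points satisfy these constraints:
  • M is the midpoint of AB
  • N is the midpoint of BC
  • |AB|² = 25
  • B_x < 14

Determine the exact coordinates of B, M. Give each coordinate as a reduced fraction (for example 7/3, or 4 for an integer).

B = (9, 7)
M = (23/2, 7)

1. B_x = 9  [B = 2·N−C = 2·(14, 27/2)−(19, 20)]
2. B_y = 7  [B = 2·N−C = 2·(14, 27/2)−(19, 20)]
   so B = (9, 7)
3. M_x = 23/2  [2·M = A+B = (14, 7)+(9, 7)]
4. M_y = 7  [2·M = A+B = (14, 7)+(9, 7)]
   so M = (23/2, 7)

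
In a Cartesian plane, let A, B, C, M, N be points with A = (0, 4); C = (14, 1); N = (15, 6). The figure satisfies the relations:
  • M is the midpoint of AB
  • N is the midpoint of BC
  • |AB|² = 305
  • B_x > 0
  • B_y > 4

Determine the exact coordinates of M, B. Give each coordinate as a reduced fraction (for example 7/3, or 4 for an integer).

M = (8, 15/2)
B = (16, 11)

1. B_x = 16  [B = 2·N−C = 2·(15, 6)−(14, 1)]
2. B_y = 11  [B = 2·N−C = 2·(15, 6)−(14, 1)]
   so B = (16, 11)
3. M_x = 8  [2·M = A+B = (0, 4)+(16, 11)]
4. M_y = 15/2  [2·M = A+B = (0, 4)+(16, 11)]
   so M = (8, 15/2)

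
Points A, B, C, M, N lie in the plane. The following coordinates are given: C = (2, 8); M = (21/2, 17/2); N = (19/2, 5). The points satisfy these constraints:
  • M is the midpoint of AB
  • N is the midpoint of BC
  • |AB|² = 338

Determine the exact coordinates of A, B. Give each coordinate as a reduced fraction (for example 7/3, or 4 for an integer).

1. B_x = 17  [B = 2·N−C = 2·(19/2, 5)−(2, 8)]
2. B_y = 2  [B = 2·N−C = 2·(19/2, 5)−(2, 8)]
   so B = (17, 2)
3. A_x = 4  [A = 2·M−B = 2·(21/2, 17/2)−(17, 2)]
4. A_y = 15  [A = 2·M−B = 2·(21/2, 17/2)−(17, 2)]
   so A = (4, 15)

A = (4, 15)
B = (17, 2)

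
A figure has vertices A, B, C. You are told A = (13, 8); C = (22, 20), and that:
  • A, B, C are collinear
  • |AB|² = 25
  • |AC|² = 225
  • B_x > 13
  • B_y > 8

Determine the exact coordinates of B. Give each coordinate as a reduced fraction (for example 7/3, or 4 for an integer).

1. B_x = 16  [[A, B, C are collinear ⇒ 12x-9y-84=0] ∩ [|B−(13, 8)|²=25]]
2. B_y = 12  [[A, B, C are collinear ⇒ 12x-9y-84=0] ∩ [|B−(13, 8)|²=25]]
   so B = (16, 12)

B = (16, 12)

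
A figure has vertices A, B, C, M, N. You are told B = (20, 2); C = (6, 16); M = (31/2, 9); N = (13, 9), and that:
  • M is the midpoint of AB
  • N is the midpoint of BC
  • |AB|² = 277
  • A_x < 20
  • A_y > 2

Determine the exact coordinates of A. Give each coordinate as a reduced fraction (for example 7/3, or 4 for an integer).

A = (11, 16)

1. A_x = 11  [A = 2·M−B = 2·(31/2, 9)−(20, 2)]
2. A_y = 16  [A = 2·M−B = 2·(31/2, 9)−(20, 2)]
   so A = (11, 16)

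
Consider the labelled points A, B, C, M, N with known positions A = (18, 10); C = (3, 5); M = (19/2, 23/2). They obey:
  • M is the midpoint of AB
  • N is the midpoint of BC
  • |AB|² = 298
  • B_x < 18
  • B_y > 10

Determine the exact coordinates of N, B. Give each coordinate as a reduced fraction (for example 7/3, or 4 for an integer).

1. B_x = 1  [B = 2·M−A = 2·(19/2, 23/2)−(18, 10)]
2. B_y = 13  [B = 2·M−A = 2·(19/2, 23/2)−(18, 10)]
   so B = (1, 13)
3. N_x = 2  [2·N = B+C = (1, 13)+(3, 5)]
4. N_y = 9  [2·N = B+C = (1, 13)+(3, 5)]
   so N = (2, 9)

N = (2, 9)
B = (1, 13)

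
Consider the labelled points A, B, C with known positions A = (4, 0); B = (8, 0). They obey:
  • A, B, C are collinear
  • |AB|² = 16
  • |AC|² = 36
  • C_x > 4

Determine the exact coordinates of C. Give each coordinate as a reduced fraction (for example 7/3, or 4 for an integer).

C = (10, 0)

1. C_x = 10  [[A, B, C are collinear ⇒ 4y=0] ∩ [|C−(4, 0)|²=36]]
2. C_y = 0  [[A, B, C are collinear ⇒ 4y=0] ∩ [|C−(4, 0)|²=36]]
   so C = (10, 0)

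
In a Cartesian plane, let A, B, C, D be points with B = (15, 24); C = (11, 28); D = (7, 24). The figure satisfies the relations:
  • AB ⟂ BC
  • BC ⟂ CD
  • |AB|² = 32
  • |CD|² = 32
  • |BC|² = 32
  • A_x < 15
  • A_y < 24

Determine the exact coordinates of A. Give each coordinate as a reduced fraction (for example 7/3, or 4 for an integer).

A = (11, 20)

1. A_x = 11  [[AB ⟂ BC ⇒ 4x-4y+36=0] ∩ [|A−(15, 24)|²=32]]
2. A_y = 20  [[AB ⟂ BC ⇒ 4x-4y+36=0] ∩ [|A−(15, 24)|²=32]]
   so A = (11, 20)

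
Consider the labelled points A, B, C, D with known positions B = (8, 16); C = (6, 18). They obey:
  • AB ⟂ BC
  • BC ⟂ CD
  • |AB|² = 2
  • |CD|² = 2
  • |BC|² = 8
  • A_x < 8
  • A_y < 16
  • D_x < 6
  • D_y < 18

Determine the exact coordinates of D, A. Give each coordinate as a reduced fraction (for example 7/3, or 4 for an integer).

D = (5, 17)
A = (7, 15)

1. D_x = 5  [[BC ⟂ CD ⇒ -2x+2y-24=0] ∩ [|D−(6, 18)|²=2]]
2. D_y = 17  [[BC ⟂ CD ⇒ -2x+2y-24=0] ∩ [|D−(6, 18)|²=2]]
   so D = (5, 17)
3. A_x = 7  [[AB ⟂ BC ⇒ 2x-2y+16=0] ∩ [|A−(8, 16)|²=2]]
4. A_y = 15  [[AB ⟂ BC ⇒ 2x-2y+16=0] ∩ [|A−(8, 16)|²=2]]
   so A = (7, 15)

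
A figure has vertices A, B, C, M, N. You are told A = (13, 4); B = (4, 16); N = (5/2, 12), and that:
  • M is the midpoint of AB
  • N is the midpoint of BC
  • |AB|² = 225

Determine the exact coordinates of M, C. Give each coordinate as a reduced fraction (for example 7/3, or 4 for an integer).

1. M_x = 17/2  [2·M = A+B = (13, 4)+(4, 16)]
2. M_y = 10  [2·M = A+B = (13, 4)+(4, 16)]
   so M = (17/2, 10)
3. C_x = 1  [C = 2·N−B = 2·(5/2, 12)−(4, 16)]
4. C_y = 8  [C = 2·N−B = 2·(5/2, 12)−(4, 16)]
   so C = (1, 8)

M = (17/2, 10)
C = (1, 8)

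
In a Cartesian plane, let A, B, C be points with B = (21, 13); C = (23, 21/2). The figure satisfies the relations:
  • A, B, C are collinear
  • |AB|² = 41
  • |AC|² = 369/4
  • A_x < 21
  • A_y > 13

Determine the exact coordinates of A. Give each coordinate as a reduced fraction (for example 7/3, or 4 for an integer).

A = (17, 18)

1. A_x = 17  [[A, B, C are collinear ⇒ 5/2x+2y-157/2=0] ∩ [|A−(21, 13)|²=41]]
2. A_y = 18  [[A, B, C are collinear ⇒ 5/2x+2y-157/2=0] ∩ [|A−(21, 13)|²=41]]
   so A = (17, 18)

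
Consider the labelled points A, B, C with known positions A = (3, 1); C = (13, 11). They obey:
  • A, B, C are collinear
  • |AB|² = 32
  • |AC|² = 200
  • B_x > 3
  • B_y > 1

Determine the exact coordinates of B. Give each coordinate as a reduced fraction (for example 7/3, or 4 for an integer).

1. B_x = 7  [[A, B, C are collinear ⇒ 10x-10y-20=0] ∩ [|B−(3, 1)|²=32]]
2. B_y = 5  [[A, B, C are collinear ⇒ 10x-10y-20=0] ∩ [|B−(3, 1)|²=32]]
   so B = (7, 5)

B = (7, 5)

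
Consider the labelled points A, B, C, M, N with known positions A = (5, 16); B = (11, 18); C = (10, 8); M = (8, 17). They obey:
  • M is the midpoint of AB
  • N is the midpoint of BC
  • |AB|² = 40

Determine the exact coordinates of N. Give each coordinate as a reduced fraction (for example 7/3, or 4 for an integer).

N = (21/2, 13)

1. N_x = 21/2  [2·N = B+C = (11, 18)+(10, 8)]
2. N_y = 13  [2·N = B+C = (11, 18)+(10, 8)]
   so N = (21/2, 13)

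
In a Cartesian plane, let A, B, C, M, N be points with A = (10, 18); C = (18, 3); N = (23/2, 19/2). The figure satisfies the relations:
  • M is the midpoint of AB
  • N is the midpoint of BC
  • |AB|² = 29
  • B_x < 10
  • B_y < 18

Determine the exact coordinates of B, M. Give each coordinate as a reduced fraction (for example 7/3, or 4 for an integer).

B = (5, 16)
M = (15/2, 17)

1. B_x = 5  [B = 2·N−C = 2·(23/2, 19/2)−(18, 3)]
2. B_y = 16  [B = 2·N−C = 2·(23/2, 19/2)−(18, 3)]
   so B = (5, 16)
3. M_x = 15/2  [2·M = A+B = (10, 18)+(5, 16)]
4. M_y = 17  [2·M = A+B = (10, 18)+(5, 16)]
   so M = (15/2, 17)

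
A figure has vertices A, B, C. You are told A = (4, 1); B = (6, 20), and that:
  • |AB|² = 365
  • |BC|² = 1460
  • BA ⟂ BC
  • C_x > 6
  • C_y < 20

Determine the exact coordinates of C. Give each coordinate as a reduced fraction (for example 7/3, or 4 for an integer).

1. C_x = 44  [[BA ⟂ BC ⇒ -2x-19y+392=0] ∩ [|C−(6, 20)|²=1460]]
2. C_y = 16  [[BA ⟂ BC ⇒ -2x-19y+392=0] ∩ [|C−(6, 20)|²=1460]]
   so C = (44, 16)

C = (44, 16)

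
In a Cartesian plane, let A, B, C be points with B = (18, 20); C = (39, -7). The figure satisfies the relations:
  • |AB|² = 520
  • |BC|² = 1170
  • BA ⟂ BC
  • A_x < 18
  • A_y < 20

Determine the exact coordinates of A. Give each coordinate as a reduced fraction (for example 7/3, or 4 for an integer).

A = (0, 6)

1. A_x = 0  [[BA ⟂ BC ⇒ 21x-27y+162=0] ∩ [|A−(18, 20)|²=520]]
2. A_y = 6  [[BA ⟂ BC ⇒ 21x-27y+162=0] ∩ [|A−(18, 20)|²=520]]
   so A = (0, 6)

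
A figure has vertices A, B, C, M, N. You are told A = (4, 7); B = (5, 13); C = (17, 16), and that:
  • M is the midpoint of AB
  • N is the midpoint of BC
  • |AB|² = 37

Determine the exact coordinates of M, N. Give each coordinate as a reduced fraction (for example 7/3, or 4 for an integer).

M = (9/2, 10)
N = (11, 29/2)

1. M_x = 9/2  [2·M = A+B = (4, 7)+(5, 13)]
2. M_y = 10  [2·M = A+B = (4, 7)+(5, 13)]
   so M = (9/2, 10)
3. N_x = 11  [2·N = B+C = (5, 13)+(17, 16)]
4. N_y = 29/2  [2·N = B+C = (5, 13)+(17, 16)]
   so N = (11, 29/2)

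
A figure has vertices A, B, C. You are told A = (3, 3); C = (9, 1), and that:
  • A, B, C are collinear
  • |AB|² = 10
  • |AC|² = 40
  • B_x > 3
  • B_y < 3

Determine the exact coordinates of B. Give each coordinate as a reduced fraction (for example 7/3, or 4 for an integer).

1. B_x = 6  [[A, B, C are collinear ⇒ -2x-6y+24=0] ∩ [|B−(3, 3)|²=10]]
2. B_y = 2  [[A, B, C are collinear ⇒ -2x-6y+24=0] ∩ [|B−(3, 3)|²=10]]
   so B = (6, 2)

B = (6, 2)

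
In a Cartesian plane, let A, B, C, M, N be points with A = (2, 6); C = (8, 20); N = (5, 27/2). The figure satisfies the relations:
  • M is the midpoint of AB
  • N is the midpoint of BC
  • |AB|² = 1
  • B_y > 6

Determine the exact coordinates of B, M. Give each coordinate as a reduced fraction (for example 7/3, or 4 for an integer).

B = (2, 7)
M = (2, 13/2)

1. B_x = 2  [B = 2·N−C = 2·(5, 27/2)−(8, 20)]
2. B_y = 7  [B = 2·N−C = 2·(5, 27/2)−(8, 20)]
   so B = (2, 7)
3. M_x = 2  [2·M = A+B = (2, 6)+(2, 7)]
4. M_y = 13/2  [2·M = A+B = (2, 6)+(2, 7)]
   so M = (2, 13/2)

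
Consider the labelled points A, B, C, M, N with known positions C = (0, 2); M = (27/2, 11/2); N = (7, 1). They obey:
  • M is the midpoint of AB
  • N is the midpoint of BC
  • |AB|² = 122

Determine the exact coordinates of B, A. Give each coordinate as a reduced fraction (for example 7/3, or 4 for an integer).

1. B_x = 14  [B = 2·N−C = 2·(7, 1)−(0, 2)]
2. B_y = 0  [B = 2·N−C = 2·(7, 1)−(0, 2)]
   so B = (14, 0)
3. A_x = 13  [A = 2·M−B = 2·(27/2, 11/2)−(14, 0)]
4. A_y = 11  [A = 2·M−B = 2·(27/2, 11/2)−(14, 0)]
   so A = (13, 11)

B = (14, 0)
A = (13, 11)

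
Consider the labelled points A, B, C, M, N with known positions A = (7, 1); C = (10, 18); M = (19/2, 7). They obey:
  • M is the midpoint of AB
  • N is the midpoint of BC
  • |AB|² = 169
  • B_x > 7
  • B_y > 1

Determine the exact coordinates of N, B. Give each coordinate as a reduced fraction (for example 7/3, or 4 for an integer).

1. B_x = 12  [B = 2·M−A = 2·(19/2, 7)−(7, 1)]
2. B_y = 13  [B = 2·M−A = 2·(19/2, 7)−(7, 1)]
   so B = (12, 13)
3. N_x = 11  [2·N = B+C = (12, 13)+(10, 18)]
4. N_y = 31/2  [2·N = B+C = (12, 13)+(10, 18)]
   so N = (11, 31/2)

N = (11, 31/2)
B = (12, 13)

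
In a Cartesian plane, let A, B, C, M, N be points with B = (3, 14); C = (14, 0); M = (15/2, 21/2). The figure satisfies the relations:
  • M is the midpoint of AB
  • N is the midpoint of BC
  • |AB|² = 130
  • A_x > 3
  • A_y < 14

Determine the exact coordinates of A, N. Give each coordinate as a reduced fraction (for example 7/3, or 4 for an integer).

1. A_x = 12  [A = 2·M−B = 2·(15/2, 21/2)−(3, 14)]
2. A_y = 7  [A = 2·M−B = 2·(15/2, 21/2)−(3, 14)]
   so A = (12, 7)
3. N_x = 17/2  [2·N = B+C = (3, 14)+(14, 0)]
4. N_y = 7  [2·N = B+C = (3, 14)+(14, 0)]
   so N = (17/2, 7)

A = (12, 7)
N = (17/2, 7)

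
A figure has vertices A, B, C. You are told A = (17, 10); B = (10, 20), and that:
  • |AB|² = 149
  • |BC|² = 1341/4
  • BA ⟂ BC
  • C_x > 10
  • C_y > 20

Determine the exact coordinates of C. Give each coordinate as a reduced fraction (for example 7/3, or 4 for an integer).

1. C_x = 25  [[BA ⟂ BC ⇒ 7x-10y+130=0] ∩ [|C−(10, 20)|²=1341/4]]
2. C_y = 61/2  [[BA ⟂ BC ⇒ 7x-10y+130=0] ∩ [|C−(10, 20)|²=1341/4]]
   so C = (25, 61/2)

C = (25, 61/2)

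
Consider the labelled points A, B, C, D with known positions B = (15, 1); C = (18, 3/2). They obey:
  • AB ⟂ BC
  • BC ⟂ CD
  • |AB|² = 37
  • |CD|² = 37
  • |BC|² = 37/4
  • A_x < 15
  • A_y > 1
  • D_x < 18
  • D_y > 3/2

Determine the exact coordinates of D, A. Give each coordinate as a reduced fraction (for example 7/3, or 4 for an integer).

D = (17, 15/2)
A = (14, 7)

1. D_x = 17  [[BC ⟂ CD ⇒ 3x+1/2y-219/4=0] ∩ [|D−(18, 3/2)|²=37]]
2. D_y = 15/2  [[BC ⟂ CD ⇒ 3x+1/2y-219/4=0] ∩ [|D−(18, 3/2)|²=37]]
   so D = (17, 15/2)
3. A_x = 14  [[AB ⟂ BC ⇒ -3x-1/2y+91/2=0] ∩ [|A−(15, 1)|²=37]]
4. A_y = 7  [[AB ⟂ BC ⇒ -3x-1/2y+91/2=0] ∩ [|A−(15, 1)|²=37]]
   so A = (14, 7)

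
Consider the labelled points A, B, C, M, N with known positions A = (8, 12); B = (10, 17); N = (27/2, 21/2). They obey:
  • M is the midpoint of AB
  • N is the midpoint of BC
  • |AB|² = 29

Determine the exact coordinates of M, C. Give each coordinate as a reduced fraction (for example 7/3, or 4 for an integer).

M = (9, 29/2)
C = (17, 4)

1. M_x = 9  [2·M = A+B = (8, 12)+(10, 17)]
2. M_y = 29/2  [2·M = A+B = (8, 12)+(10, 17)]
   so M = (9, 29/2)
3. C_x = 17  [C = 2·N−B = 2·(27/2, 21/2)−(10, 17)]
4. C_y = 4  [C = 2·N−B = 2·(27/2, 21/2)−(10, 17)]
   so C = (17, 4)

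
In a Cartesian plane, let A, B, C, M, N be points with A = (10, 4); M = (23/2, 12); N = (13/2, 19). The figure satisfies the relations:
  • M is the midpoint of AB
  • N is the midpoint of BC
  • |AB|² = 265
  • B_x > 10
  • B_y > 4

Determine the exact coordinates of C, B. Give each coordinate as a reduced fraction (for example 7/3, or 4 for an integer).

1. B_x = 13  [B = 2·M−A = 2·(23/2, 12)−(10, 4)]
2. B_y = 20  [B = 2·M−A = 2·(23/2, 12)−(10, 4)]
   so B = (13, 20)
3. C_x = 0  [C = 2·N−B = 2·(13/2, 19)−(13, 20)]
4. C_y = 18  [C = 2·N−B = 2·(13/2, 19)−(13, 20)]
   so C = (0, 18)

C = (0, 18)
B = (13, 20)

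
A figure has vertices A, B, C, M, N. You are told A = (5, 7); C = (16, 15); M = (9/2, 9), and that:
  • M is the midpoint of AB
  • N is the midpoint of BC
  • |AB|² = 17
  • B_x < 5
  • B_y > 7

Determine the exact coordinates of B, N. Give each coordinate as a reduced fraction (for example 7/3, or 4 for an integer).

1. B_x = 4  [B = 2·M−A = 2·(9/2, 9)−(5, 7)]
2. B_y = 11  [B = 2·M−A = 2·(9/2, 9)−(5, 7)]
   so B = (4, 11)
3. N_x = 10  [2·N = B+C = (4, 11)+(16, 15)]
4. N_y = 13  [2·N = B+C = (4, 11)+(16, 15)]
   so N = (10, 13)

B = (4, 11)
N = (10, 13)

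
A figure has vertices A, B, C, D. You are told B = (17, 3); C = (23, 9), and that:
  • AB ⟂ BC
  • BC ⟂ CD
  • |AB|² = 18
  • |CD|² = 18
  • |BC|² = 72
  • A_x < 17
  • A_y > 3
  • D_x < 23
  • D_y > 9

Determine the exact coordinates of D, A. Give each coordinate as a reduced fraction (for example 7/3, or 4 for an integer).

D = (20, 12)
A = (14, 6)

1. D_x = 20  [[BC ⟂ CD ⇒ 6x+6y-192=0] ∩ [|D−(23, 9)|²=18]]
2. D_y = 12  [[BC ⟂ CD ⇒ 6x+6y-192=0] ∩ [|D−(23, 9)|²=18]]
   so D = (20, 12)
3. A_x = 14  [[AB ⟂ BC ⇒ -6x-6y+120=0] ∩ [|A−(17, 3)|²=18]]
4. A_y = 6  [[AB ⟂ BC ⇒ -6x-6y+120=0] ∩ [|A−(17, 3)|²=18]]
   so A = (14, 6)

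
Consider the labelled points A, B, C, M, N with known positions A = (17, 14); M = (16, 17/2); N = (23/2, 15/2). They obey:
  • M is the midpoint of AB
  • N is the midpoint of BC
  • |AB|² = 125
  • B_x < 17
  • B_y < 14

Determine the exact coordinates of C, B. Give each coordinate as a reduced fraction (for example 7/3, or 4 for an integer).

C = (8, 12)
B = (15, 3)

1. B_x = 15  [B = 2·M−A = 2·(16, 17/2)−(17, 14)]
2. B_y = 3  [B = 2·M−A = 2·(16, 17/2)−(17, 14)]
   so B = (15, 3)
3. C_x = 8  [C = 2·N−B = 2·(23/2, 15/2)−(15, 3)]
4. C_y = 12  [C = 2·N−B = 2·(23/2, 15/2)−(15, 3)]
   so C = (8, 12)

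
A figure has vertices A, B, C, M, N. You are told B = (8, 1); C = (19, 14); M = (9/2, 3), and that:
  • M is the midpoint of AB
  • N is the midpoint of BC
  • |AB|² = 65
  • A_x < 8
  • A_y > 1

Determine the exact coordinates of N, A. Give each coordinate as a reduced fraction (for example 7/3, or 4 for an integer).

1. A_x = 1  [A = 2·M−B = 2·(9/2, 3)−(8, 1)]
2. A_y = 5  [A = 2·M−B = 2·(9/2, 3)−(8, 1)]
   so A = (1, 5)
3. N_x = 27/2  [2·N = B+C = (8, 1)+(19, 14)]
4. N_y = 15/2  [2·N = B+C = (8, 1)+(19, 14)]
   so N = (27/2, 15/2)

N = (27/2, 15/2)
A = (1, 5)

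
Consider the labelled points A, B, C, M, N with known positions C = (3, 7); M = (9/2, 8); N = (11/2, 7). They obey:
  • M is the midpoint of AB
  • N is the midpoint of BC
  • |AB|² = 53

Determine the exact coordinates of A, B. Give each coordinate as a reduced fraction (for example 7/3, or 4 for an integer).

1. B_x = 8  [B = 2·N−C = 2·(11/2, 7)−(3, 7)]
2. B_y = 7  [B = 2·N−C = 2·(11/2, 7)−(3, 7)]
   so B = (8, 7)
3. A_x = 1  [A = 2·M−B = 2·(9/2, 8)−(8, 7)]
4. A_y = 9  [A = 2·M−B = 2·(9/2, 8)−(8, 7)]
   so A = (1, 9)

A = (1, 9)
B = (8, 7)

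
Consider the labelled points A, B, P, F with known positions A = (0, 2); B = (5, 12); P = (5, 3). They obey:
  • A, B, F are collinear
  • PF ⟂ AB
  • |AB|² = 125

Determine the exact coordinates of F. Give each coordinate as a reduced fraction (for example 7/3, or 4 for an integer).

F = (7/5, 24/5)

1. F_x = 7/5  [[A, B, F are collinear ⇒ -10x+5y-10=0] ∩ [PF ⟂ AB ⇒ 5x+10y-55=0]]
2. F_y = 24/5  [[A, B, F are collinear ⇒ -10x+5y-10=0] ∩ [PF ⟂ AB ⇒ 5x+10y-55=0]]
   so F = (7/5, 24/5)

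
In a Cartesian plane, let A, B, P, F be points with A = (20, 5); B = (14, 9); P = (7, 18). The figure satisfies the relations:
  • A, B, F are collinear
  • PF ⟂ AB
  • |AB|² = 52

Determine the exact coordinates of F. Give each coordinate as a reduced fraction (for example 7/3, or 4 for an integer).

F = (5, 15)

1. F_x = 5  [[A, B, F are collinear ⇒ -4x-6y+110=0] ∩ [PF ⟂ AB ⇒ -6x+4y-30=0]]
2. F_y = 15  [[A, B, F are collinear ⇒ -4x-6y+110=0] ∩ [PF ⟂ AB ⇒ -6x+4y-30=0]]
   so F = (5, 15)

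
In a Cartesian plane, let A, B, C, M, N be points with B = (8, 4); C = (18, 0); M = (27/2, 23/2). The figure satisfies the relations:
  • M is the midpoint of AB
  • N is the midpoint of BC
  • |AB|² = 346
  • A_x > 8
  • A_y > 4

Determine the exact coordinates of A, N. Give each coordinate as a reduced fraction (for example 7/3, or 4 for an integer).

1. A_x = 19  [A = 2·M−B = 2·(27/2, 23/2)−(8, 4)]
2. A_y = 19  [A = 2·M−B = 2·(27/2, 23/2)−(8, 4)]
   so A = (19, 19)
3. N_x = 13  [2·N = B+C = (8, 4)+(18, 0)]
4. N_y = 2  [2·N = B+C = (8, 4)+(18, 0)]
   so N = (13, 2)

A = (19, 19)
N = (13, 2)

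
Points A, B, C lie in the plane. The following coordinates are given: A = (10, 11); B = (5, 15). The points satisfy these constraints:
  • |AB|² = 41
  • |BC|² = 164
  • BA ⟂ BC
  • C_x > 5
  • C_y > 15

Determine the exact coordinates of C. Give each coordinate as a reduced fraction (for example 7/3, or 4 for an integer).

C = (13, 25)

1. C_x = 13  [[BA ⟂ BC ⇒ 5x-4y+35=0] ∩ [|C−(5, 15)|²=164]]
2. C_y = 25  [[BA ⟂ BC ⇒ 5x-4y+35=0] ∩ [|C−(5, 15)|²=164]]
   so C = (13, 25)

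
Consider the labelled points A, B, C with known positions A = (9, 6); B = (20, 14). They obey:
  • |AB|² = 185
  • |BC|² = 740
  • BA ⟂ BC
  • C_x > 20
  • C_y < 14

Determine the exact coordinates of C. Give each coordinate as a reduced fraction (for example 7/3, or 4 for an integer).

C = (36, -8)

1. C_x = 36  [[BA ⟂ BC ⇒ -11x-8y+332=0] ∩ [|C−(20, 14)|²=740]]
2. C_y = -8  [[BA ⟂ BC ⇒ -11x-8y+332=0] ∩ [|C−(20, 14)|²=740]]
   so C = (36, -8)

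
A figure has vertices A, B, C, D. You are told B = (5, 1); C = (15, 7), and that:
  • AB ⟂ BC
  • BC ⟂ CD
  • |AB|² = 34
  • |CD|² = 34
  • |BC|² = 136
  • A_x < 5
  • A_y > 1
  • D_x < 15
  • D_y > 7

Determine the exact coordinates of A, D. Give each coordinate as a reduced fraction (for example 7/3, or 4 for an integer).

A = (2, 6)
D = (12, 12)

1. A_x = 2  [[AB ⟂ BC ⇒ -10x-6y+56=0] ∩ [|A−(5, 1)|²=34]]
2. A_y = 6  [[AB ⟂ BC ⇒ -10x-6y+56=0] ∩ [|A−(5, 1)|²=34]]
   so A = (2, 6)
3. D_x = 12  [[BC ⟂ CD ⇒ 10x+6y-192=0] ∩ [|D−(15, 7)|²=34]]
4. D_y = 12  [[BC ⟂ CD ⇒ 10x+6y-192=0] ∩ [|D−(15, 7)|²=34]]
   so D = (12, 12)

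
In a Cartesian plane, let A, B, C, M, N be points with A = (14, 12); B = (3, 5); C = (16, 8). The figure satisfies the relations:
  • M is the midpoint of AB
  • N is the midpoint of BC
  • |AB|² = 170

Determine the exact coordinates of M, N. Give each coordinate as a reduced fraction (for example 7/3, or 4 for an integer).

M = (17/2, 17/2)
N = (19/2, 13/2)

1. M_x = 17/2  [2·M = A+B = (14, 12)+(3, 5)]
2. M_y = 17/2  [2·M = A+B = (14, 12)+(3, 5)]
   so M = (17/2, 17/2)
3. N_x = 19/2  [2·N = B+C = (3, 5)+(16, 8)]
4. N_y = 13/2  [2·N = B+C = (3, 5)+(16, 8)]
   so N = (19/2, 13/2)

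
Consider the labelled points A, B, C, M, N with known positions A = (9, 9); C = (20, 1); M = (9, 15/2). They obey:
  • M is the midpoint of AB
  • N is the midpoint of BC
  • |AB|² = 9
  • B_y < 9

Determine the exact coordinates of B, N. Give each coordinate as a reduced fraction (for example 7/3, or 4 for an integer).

B = (9, 6)
N = (29/2, 7/2)

1. B_x = 9  [B = 2·M−A = 2·(9, 15/2)−(9, 9)]
2. B_y = 6  [B = 2·M−A = 2·(9, 15/2)−(9, 9)]
   so B = (9, 6)
3. N_x = 29/2  [2·N = B+C = (9, 6)+(20, 1)]
4. N_y = 7/2  [2·N = B+C = (9, 6)+(20, 1)]
   so N = (29/2, 7/2)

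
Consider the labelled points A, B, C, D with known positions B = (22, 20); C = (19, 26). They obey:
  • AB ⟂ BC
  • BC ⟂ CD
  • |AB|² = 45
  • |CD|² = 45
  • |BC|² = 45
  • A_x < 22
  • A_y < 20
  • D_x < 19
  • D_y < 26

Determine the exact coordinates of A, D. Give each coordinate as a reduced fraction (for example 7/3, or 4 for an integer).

1. A_x = 16  [[AB ⟂ BC ⇒ 3x-6y+54=0] ∩ [|A−(22, 20)|²=45]]
2. A_y = 17  [[AB ⟂ BC ⇒ 3x-6y+54=0] ∩ [|A−(22, 20)|²=45]]
   so A = (16, 17)
3. D_x = 13  [[BC ⟂ CD ⇒ -3x+6y-99=0] ∩ [|D−(19, 26)|²=45]]
4. D_y = 23  [[BC ⟂ CD ⇒ -3x+6y-99=0] ∩ [|D−(19, 26)|²=45]]
   so D = (13, 23)

A = (16, 17)
D = (13, 23)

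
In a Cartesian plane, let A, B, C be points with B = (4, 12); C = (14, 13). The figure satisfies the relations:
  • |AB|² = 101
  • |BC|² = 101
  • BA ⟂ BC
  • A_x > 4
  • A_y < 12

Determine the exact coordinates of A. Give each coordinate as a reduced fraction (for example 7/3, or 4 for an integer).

A = (5, 2)

1. A_x = 5  [[BA ⟂ BC ⇒ 10x+1y-52=0] ∩ [|A−(4, 12)|²=101]]
2. A_y = 2  [[BA ⟂ BC ⇒ 10x+1y-52=0] ∩ [|A−(4, 12)|²=101]]
   so A = (5, 2)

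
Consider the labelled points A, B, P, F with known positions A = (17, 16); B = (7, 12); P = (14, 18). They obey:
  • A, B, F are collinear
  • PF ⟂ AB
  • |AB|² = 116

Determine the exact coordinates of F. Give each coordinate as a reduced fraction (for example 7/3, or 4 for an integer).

1. F_x = 438/29  [[A, B, F are collinear ⇒ 4x-10y+92=0] ∩ [PF ⟂ AB ⇒ -10x-4y+212=0]]
2. F_y = 442/29  [[A, B, F are collinear ⇒ 4x-10y+92=0] ∩ [PF ⟂ AB ⇒ -10x-4y+212=0]]
   so F = (438/29, 442/29)

F = (438/29, 442/29)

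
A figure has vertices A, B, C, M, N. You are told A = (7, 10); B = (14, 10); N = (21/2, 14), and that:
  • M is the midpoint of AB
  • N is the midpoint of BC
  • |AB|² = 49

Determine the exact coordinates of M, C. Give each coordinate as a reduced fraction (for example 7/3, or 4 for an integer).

M = (21/2, 10)
C = (7, 18)

1. M_x = 21/2  [2·M = A+B = (7, 10)+(14, 10)]
2. M_y = 10  [2·M = A+B = (7, 10)+(14, 10)]
   so M = (21/2, 10)
3. C_x = 7  [C = 2·N−B = 2·(21/2, 14)−(14, 10)]
4. C_y = 18  [C = 2·N−B = 2·(21/2, 14)−(14, 10)]
   so C = (7, 18)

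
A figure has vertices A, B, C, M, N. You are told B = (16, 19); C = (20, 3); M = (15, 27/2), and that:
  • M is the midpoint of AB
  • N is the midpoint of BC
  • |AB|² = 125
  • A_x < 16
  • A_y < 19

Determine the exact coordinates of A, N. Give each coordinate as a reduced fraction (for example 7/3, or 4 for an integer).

1. A_x = 14  [A = 2·M−B = 2·(15, 27/2)−(16, 19)]
2. A_y = 8  [A = 2·M−B = 2·(15, 27/2)−(16, 19)]
   so A = (14, 8)
3. N_x = 18  [2·N = B+C = (16, 19)+(20, 3)]
4. N_y = 11  [2·N = B+C = (16, 19)+(20, 3)]
   so N = (18, 11)

A = (14, 8)
N = (18, 11)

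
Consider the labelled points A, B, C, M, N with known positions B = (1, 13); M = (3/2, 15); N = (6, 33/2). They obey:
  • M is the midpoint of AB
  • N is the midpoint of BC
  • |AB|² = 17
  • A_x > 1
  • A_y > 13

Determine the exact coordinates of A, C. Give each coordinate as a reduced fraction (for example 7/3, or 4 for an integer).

1. A_x = 2  [A = 2·M−B = 2·(3/2, 15)−(1, 13)]
2. A_y = 17  [A = 2·M−B = 2·(3/2, 15)−(1, 13)]
   so A = (2, 17)
3. C_x = 11  [C = 2·N−B = 2·(6, 33/2)−(1, 13)]
4. C_y = 20  [C = 2·N−B = 2·(6, 33/2)−(1, 13)]
   so C = (11, 20)

A = (2, 17)
C = (11, 20)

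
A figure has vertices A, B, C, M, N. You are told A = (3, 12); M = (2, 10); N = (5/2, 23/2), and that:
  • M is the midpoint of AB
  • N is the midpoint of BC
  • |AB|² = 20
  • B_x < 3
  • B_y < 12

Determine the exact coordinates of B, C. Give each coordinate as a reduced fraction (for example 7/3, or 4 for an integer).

1. B_x = 1  [B = 2·M−A = 2·(2, 10)−(3, 12)]
2. B_y = 8  [B = 2·M−A = 2·(2, 10)−(3, 12)]
   so B = (1, 8)
3. C_x = 4  [C = 2·N−B = 2·(5/2, 23/2)−(1, 8)]
4. C_y = 15  [C = 2·N−B = 2·(5/2, 23/2)−(1, 8)]
   so C = (4, 15)

B = (1, 8)
C = (4, 15)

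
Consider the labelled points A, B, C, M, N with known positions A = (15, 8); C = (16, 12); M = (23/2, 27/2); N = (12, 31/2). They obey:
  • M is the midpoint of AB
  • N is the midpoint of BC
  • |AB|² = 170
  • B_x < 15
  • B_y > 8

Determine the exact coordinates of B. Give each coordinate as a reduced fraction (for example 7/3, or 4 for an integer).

B = (8, 19)

1. B_x = 8  [B = 2·M−A = 2·(23/2, 27/2)−(15, 8)]
2. B_y = 19  [B = 2·M−A = 2·(23/2, 27/2)−(15, 8)]
   so B = (8, 19)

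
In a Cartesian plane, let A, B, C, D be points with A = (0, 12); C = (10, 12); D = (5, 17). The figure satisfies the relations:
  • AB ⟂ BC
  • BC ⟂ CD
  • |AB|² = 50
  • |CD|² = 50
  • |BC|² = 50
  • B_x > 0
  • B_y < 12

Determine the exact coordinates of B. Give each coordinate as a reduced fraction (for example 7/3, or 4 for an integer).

B = (5, 7)

1. B_x = 5  [[BC ⟂ CD ⇒ 5x-5y+10=0] ∩ [|B−(0, 12)|²=50]]
2. B_y = 7  [[BC ⟂ CD ⇒ 5x-5y+10=0] ∩ [|B−(0, 12)|²=50]]
   so B = (5, 7)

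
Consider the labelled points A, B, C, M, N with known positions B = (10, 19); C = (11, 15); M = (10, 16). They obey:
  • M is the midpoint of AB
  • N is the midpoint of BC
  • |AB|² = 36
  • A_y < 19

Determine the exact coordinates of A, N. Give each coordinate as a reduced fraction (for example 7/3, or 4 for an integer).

A = (10, 13)
N = (21/2, 17)

1. A_x = 10  [A = 2·M−B = 2·(10, 16)−(10, 19)]
2. A_y = 13  [A = 2·M−B = 2·(10, 16)−(10, 19)]
   so A = (10, 13)
3. N_x = 21/2  [2·N = B+C = (10, 19)+(11, 15)]
4. N_y = 17  [2·N = B+C = (10, 19)+(11, 15)]
   so N = (21/2, 17)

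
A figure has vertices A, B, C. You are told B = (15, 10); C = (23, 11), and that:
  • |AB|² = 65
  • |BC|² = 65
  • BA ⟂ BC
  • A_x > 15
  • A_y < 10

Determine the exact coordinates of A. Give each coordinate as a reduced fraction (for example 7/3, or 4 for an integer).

1. A_x = 16  [[BA ⟂ BC ⇒ 8x+1y-130=0] ∩ [|A−(15, 10)|²=65]]
2. A_y = 2  [[BA ⟂ BC ⇒ 8x+1y-130=0] ∩ [|A−(15, 10)|²=65]]
   so A = (16, 2)

A = (16, 2)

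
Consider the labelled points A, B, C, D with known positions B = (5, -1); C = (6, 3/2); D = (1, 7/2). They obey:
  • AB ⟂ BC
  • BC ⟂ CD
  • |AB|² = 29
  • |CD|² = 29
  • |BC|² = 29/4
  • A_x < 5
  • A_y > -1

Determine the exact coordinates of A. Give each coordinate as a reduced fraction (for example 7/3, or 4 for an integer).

A = (0, 1)

1. A_x = 0  [[AB ⟂ BC ⇒ -1x-5/2y+5/2=0] ∩ [|A−(5, -1)|²=29]]
2. A_y = 1  [[AB ⟂ BC ⇒ -1x-5/2y+5/2=0] ∩ [|A−(5, -1)|²=29]]
   so A = (0, 1)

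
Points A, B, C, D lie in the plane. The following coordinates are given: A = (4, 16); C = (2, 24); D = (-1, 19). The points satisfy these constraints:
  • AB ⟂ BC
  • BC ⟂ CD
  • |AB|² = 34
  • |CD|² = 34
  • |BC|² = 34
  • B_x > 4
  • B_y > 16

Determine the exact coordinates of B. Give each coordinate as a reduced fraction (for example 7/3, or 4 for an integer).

1. B_x = 7  [[BC ⟂ CD ⇒ 3x+5y-126=0] ∩ [|B−(4, 16)|²=34]]
2. B_y = 21  [[BC ⟂ CD ⇒ 3x+5y-126=0] ∩ [|B−(4, 16)|²=34]]
   so B = (7, 21)

B = (7, 21)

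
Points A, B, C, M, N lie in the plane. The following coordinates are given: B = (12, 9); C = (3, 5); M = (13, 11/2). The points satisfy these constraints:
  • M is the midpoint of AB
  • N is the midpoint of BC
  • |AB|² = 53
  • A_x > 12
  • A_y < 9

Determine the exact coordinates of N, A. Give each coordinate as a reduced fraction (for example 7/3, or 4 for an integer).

1. A_x = 14  [A = 2·M−B = 2·(13, 11/2)−(12, 9)]
2. A_y = 2  [A = 2·M−B = 2·(13, 11/2)−(12, 9)]
   so A = (14, 2)
3. N_x = 15/2  [2·N = B+C = (12, 9)+(3, 5)]
4. N_y = 7  [2·N = B+C = (12, 9)+(3, 5)]
   so N = (15/2, 7)

N = (15/2, 7)
A = (14, 2)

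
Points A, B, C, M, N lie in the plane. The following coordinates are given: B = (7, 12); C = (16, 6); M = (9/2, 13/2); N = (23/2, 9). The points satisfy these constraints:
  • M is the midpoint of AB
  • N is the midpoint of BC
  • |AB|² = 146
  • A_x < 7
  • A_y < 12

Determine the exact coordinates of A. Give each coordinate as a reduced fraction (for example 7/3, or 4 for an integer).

A = (2, 1)

1. A_x = 2  [A = 2·M−B = 2·(9/2, 13/2)−(7, 12)]
2. A_y = 1  [A = 2·M−B = 2·(9/2, 13/2)−(7, 12)]
   so A = (2, 1)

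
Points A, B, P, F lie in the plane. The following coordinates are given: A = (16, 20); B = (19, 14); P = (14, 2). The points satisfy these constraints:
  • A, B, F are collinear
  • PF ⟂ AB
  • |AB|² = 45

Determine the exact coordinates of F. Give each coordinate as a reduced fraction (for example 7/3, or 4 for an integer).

F = (114/5, 32/5)

1. F_x = 114/5  [[A, B, F are collinear ⇒ 6x+3y-156=0] ∩ [PF ⟂ AB ⇒ 3x-6y-30=0]]
2. F_y = 32/5  [[A, B, F are collinear ⇒ 6x+3y-156=0] ∩ [PF ⟂ AB ⇒ 3x-6y-30=0]]
   so F = (114/5, 32/5)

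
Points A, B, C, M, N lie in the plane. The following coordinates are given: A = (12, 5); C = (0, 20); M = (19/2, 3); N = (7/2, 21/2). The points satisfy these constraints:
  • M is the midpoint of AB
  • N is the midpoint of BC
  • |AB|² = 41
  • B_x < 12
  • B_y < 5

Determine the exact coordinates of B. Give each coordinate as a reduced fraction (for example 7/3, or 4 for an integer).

B = (7, 1)

1. B_x = 7  [B = 2·M−A = 2·(19/2, 3)−(12, 5)]
2. B_y = 1  [B = 2·M−A = 2·(19/2, 3)−(12, 5)]
   so B = (7, 1)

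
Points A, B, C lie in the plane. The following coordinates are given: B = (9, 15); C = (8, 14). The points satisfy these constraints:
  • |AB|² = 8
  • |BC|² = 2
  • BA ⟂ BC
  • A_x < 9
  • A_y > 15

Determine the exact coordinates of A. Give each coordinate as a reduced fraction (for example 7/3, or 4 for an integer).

1. A_x = 7  [[BA ⟂ BC ⇒ -1x-1y+24=0] ∩ [|A−(9, 15)|²=8]]
2. A_y = 17  [[BA ⟂ BC ⇒ -1x-1y+24=0] ∩ [|A−(9, 15)|²=8]]
   so A = (7, 17)

A = (7, 17)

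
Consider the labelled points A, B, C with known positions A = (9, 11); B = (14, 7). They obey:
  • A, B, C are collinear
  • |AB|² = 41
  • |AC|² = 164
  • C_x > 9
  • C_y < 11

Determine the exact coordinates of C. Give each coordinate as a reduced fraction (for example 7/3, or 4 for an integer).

1. C_x = 19  [[A, B, C are collinear ⇒ 4x+5y-91=0] ∩ [|C−(9, 11)|²=164]]
2. C_y = 3  [[A, B, C are collinear ⇒ 4x+5y-91=0] ∩ [|C−(9, 11)|²=164]]
   so C = (19, 3)

C = (19, 3)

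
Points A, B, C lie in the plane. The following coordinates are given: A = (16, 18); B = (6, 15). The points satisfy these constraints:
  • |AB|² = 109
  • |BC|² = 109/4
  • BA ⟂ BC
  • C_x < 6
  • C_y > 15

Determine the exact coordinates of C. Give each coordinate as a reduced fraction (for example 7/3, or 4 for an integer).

1. C_x = 9/2  [[BA ⟂ BC ⇒ 10x+3y-105=0] ∩ [|C−(6, 15)|²=109/4]]
2. C_y = 20  [[BA ⟂ BC ⇒ 10x+3y-105=0] ∩ [|C−(6, 15)|²=109/4]]
   so C = (9/2, 20)

C = (9/2, 20)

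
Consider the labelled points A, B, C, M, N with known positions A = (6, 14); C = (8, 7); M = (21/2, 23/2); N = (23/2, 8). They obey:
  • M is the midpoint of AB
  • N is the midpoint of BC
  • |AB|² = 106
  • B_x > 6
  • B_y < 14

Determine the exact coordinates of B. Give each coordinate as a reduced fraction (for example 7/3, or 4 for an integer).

1. B_x = 15  [B = 2·M−A = 2·(21/2, 23/2)−(6, 14)]
2. B_y = 9  [B = 2·M−A = 2·(21/2, 23/2)−(6, 14)]
   so B = (15, 9)

B = (15, 9)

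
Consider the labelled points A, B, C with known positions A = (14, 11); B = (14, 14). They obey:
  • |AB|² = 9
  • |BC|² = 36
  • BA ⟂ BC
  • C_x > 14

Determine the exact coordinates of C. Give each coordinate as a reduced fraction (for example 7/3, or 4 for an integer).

C = (20, 14)

1. C_x = 20  [[BA ⟂ BC ⇒ -3y+42=0] ∩ [|C−(14, 14)|²=36]]
2. C_y = 14  [[BA ⟂ BC ⇒ -3y+42=0] ∩ [|C−(14, 14)|²=36]]
   so C = (20, 14)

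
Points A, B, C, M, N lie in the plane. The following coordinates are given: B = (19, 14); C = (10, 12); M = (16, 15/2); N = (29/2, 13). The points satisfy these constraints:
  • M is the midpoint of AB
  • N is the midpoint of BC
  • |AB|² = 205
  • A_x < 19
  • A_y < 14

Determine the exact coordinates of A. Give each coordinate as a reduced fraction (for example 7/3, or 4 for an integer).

1. A_x = 13  [A = 2·M−B = 2·(16, 15/2)−(19, 14)]
2. A_y = 1  [A = 2·M−B = 2·(16, 15/2)−(19, 14)]
   so A = (13, 1)

A = (13, 1)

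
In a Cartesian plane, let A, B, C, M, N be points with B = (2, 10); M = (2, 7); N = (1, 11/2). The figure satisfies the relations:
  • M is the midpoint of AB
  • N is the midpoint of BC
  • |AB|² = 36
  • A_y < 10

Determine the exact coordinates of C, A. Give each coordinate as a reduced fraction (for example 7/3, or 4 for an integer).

1. A_x = 2  [A = 2·M−B = 2·(2, 7)−(2, 10)]
2. A_y = 4  [A = 2·M−B = 2·(2, 7)−(2, 10)]
   so A = (2, 4)
3. C_x = 0  [C = 2·N−B = 2·(1, 11/2)−(2, 10)]
4. C_y = 1  [C = 2·N−B = 2·(1, 11/2)−(2, 10)]
   so C = (0, 1)

C = (0, 1)
A = (2, 4)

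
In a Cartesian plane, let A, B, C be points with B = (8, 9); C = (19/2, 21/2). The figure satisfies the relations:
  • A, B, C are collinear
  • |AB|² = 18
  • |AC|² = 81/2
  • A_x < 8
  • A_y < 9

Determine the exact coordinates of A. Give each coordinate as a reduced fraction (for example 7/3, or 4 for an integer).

A = (5, 6)

1. A_x = 5  [[A, B, C are collinear ⇒ -3/2x+3/2y-3/2=0] ∩ [|A−(8, 9)|²=18]]
2. A_y = 6  [[A, B, C are collinear ⇒ -3/2x+3/2y-3/2=0] ∩ [|A−(8, 9)|²=18]]
   so A = (5, 6)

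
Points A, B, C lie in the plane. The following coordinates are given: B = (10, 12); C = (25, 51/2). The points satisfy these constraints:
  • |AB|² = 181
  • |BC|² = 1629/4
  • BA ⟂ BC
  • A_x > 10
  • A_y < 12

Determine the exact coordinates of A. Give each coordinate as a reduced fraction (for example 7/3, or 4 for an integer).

1. A_x = 19  [[BA ⟂ BC ⇒ 15x+27/2y-312=0] ∩ [|A−(10, 12)|²=181]]
2. A_y = 2  [[BA ⟂ BC ⇒ 15x+27/2y-312=0] ∩ [|A−(10, 12)|²=181]]
   so A = (19, 2)

A = (19, 2)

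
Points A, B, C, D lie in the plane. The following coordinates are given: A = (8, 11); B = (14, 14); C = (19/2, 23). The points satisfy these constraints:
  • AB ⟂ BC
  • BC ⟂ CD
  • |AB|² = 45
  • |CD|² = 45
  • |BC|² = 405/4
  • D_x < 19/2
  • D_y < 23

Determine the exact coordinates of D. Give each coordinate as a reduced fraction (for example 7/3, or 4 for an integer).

D = (7/2, 20)

1. D_x = 7/2  [[BC ⟂ CD ⇒ -9/2x+9y-657/4=0] ∩ [|D−(19/2, 23)|²=45]]
2. D_y = 20  [[BC ⟂ CD ⇒ -9/2x+9y-657/4=0] ∩ [|D−(19/2, 23)|²=45]]
   so D = (7/2, 20)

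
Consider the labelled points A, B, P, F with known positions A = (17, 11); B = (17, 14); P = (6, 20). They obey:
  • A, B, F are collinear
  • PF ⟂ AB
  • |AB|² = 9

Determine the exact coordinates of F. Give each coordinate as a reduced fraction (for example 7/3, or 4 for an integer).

F = (17, 20)

1. F_x = 17  [[A, B, F are collinear ⇒ -3x+51=0] ∩ [PF ⟂ AB ⇒ 3y-60=0]]
2. F_y = 20  [[A, B, F are collinear ⇒ -3x+51=0] ∩ [PF ⟂ AB ⇒ 3y-60=0]]
   so F = (17, 20)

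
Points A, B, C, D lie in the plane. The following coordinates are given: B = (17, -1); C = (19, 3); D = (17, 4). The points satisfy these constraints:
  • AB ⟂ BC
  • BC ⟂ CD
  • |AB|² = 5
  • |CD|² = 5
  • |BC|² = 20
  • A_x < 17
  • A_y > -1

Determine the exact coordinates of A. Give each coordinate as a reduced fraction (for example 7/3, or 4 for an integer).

1. A_x = 15  [[AB ⟂ BC ⇒ -2x-4y+30=0] ∩ [|A−(17, -1)|²=5]]
2. A_y = 0  [[AB ⟂ BC ⇒ -2x-4y+30=0] ∩ [|A−(17, -1)|²=5]]
   so A = (15, 0)

A = (15, 0)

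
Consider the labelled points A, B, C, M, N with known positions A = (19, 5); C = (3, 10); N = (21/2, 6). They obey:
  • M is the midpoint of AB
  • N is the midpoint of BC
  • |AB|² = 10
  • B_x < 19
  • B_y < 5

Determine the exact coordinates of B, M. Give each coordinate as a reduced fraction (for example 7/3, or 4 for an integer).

B = (18, 2)
M = (37/2, 7/2)

1. B_x = 18  [B = 2·N−C = 2·(21/2, 6)−(3, 10)]
2. B_y = 2  [B = 2·N−C = 2·(21/2, 6)−(3, 10)]
   so B = (18, 2)
3. M_x = 37/2  [2·M = A+B = (19, 5)+(18, 2)]
4. M_y = 7/2  [2·M = A+B = (19, 5)+(18, 2)]
   so M = (37/2, 7/2)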